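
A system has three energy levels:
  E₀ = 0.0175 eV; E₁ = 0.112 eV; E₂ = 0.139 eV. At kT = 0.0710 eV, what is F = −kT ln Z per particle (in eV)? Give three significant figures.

Eᵢ/kT = 0.24648, 1.5775, 1.9577.
Z = Σ e^(−Eᵢ/kT) = e^(−0.24648) + e^(−1.5775) + e^(−1.9577) = 0.78155 + 0.20649 + 0.14118 = 1.1292.
F = −kT ln Z = −0.0710 × ln(1.1292) = −0.0710 × 0.12151 = -0.00863 eV.

-0.00863 eV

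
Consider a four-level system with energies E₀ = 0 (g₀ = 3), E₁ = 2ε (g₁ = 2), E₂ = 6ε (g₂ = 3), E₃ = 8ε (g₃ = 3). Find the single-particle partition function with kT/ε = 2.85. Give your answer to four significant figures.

Z = 4.538

Eᵢ/kT = 0, 0.701754, 2.10526, 2.80702.
Z = Σ gᵢe^(−Eᵢ/kT) = 3·e^(−0) + 2·e^(−0.701754) + 3·e^(−2.10526) + 3·e^(−2.80702) = 3.00000 + 0.991430 + 0.365442 + 0.181154 = 4.53803.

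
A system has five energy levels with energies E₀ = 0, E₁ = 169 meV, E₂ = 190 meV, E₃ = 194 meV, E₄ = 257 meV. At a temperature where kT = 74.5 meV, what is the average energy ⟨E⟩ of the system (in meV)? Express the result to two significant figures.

Eᵢ/kT = 0, 2.268, 2.550, 2.604, 3.450.
Z = Σ e^(−Eᵢ/kT) = e^(−0) + e^(−2.268) + e^(−2.550) + e^(−2.604) + e^(−3.450) = 1.000 + 0.1035 + 0.07808 + 0.07398 + 0.03175 = 1.287.
⟨E⟩ = Σ Eᵢ e^(−Eᵢ/kT) / Z = (0·1.000 + 169·0.1035 + 190·0.07808 + 194·0.07398 + 257·0.03175) / 1.287 = 43 meV.

43 meV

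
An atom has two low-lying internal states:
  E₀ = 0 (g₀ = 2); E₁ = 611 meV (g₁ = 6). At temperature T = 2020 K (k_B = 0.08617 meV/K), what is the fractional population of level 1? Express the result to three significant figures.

0.0823

k_BT = 0.08617 × 2020 K = 174.06 meV.
Eᵢ/kT = 0, 3.5103.
Z = Σ gᵢe^(−Eᵢ/kT) = 2·e^(−0) + 6·e^(−3.5103) = 2.0000 + 0.17933 = 2.1793.
P₁ = g₁ e^(−E₁/kT) / Z = 0.17933/2.1793 = 0.0823.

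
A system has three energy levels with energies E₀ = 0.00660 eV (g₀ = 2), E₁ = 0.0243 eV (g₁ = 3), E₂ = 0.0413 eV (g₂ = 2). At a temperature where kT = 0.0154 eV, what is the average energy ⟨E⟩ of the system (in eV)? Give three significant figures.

0.0142 eV

Eᵢ/kT = 0.42857, 1.5779, 2.6818.
Z = Σ gᵢe^(−Eᵢ/kT) = 2·e^(−0.42857) + 3·e^(−1.5779) + 2·e^(−2.6818) = 1.3029 + 0.61922 + 0.13688 = 2.0590.
⟨E⟩ = Σ Eᵢ gᵢe^(−Eᵢ/kT) / Z = (0.00660·1.3029 + 0.0243·0.61922 + 0.0413·0.13688) / 2.0590 = 0.0142 eV.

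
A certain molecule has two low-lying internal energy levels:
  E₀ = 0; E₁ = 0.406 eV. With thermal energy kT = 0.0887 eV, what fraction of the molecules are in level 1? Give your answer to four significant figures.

0.01018

Eᵢ/kT = 0, 4.57723.
Z = Σ e^(−Eᵢ/kT) = e^(−0) + e^(−4.57723) = 1.00000 + 0.0102833 = 1.01028.
P₁ = e^(−E₁/kT) / Z = 0.0102833/1.01028 = 0.01018.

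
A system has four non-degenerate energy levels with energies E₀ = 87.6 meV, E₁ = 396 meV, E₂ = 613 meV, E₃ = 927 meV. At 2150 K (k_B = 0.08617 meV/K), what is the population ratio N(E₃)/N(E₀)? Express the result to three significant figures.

k_BT = 0.08617 × 2150 K = 185.27 meV.
n₃/n₀ = exp[−(E₃−E₀)/kT] = exp(−(839.4 meV)/(185.27 meV)) = exp(-4.5307) = 0.0108.

0.0108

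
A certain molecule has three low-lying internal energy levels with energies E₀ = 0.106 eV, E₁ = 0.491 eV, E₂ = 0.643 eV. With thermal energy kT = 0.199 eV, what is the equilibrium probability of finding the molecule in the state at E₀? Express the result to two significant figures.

Eᵢ/kT = 0.5327, 2.467, 3.231.
Z = Σ e^(−Eᵢ/kT) = e^(−0.5327) + e^(−2.467) + e^(−3.231) = 0.5870 + 0.08484 + 0.03952 = 0.7114.
P₀ = e^(−E₀/kT) / Z = 0.5870/0.7114 = 0.83.

0.83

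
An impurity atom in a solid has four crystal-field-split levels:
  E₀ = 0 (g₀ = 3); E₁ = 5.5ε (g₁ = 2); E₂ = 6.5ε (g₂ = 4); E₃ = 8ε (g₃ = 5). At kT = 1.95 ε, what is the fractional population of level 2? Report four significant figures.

Eᵢ/kT = 0, 2.82051, 3.33333, 4.10256.
Z = Σ gᵢe^(−Eᵢ/kT) = 3·e^(−0) + 2·e^(−2.82051) + 4·e^(−3.33333) + 5·e^(−4.10256) = 3.00000 + 0.119151 + 0.142696 + 0.0826515 = 3.34450.
P₂ = g₂ e^(−E₂/kT) / Z = 0.142696/3.34450 = 0.04267.

0.04267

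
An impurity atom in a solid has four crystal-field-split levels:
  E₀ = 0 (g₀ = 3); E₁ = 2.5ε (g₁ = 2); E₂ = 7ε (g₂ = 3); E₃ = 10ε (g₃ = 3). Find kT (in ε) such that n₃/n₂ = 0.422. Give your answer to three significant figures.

n₃/n₂ = (g₃/g₂) exp[−(E₃−E₂)/kT] = 0.422.
⇒ (E₃−E₂)/kT = ln((3/3)/0.422) = ln(2.3697) = 0.86276.
kT = 3ε / 0.86276 = 3.48 ε.

3.48 ε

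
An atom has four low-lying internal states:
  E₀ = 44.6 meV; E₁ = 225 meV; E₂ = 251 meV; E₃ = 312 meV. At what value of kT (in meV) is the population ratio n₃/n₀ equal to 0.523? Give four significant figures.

n₃/n₀ = exp[−(E₃−E₀)/kT] = 0.523.
⇒ (E₃−E₀)/kT = ln(1/0.523) = ln(1.91205) = 0.648176.
kT = 267.4 meV / 0.648176 = 412.5 meV.

412.5 meV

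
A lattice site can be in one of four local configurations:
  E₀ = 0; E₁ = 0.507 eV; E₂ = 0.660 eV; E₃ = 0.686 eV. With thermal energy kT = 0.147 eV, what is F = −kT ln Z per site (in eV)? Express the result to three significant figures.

-0.00751 eV

Eᵢ/kT = 0, 3.4490, 4.4898, 4.6667.
Z = Σ e^(−Eᵢ/kT) = e^(−0) + e^(−3.4490) + e^(−4.4898) + e^(−4.6667) = 1.0000 + 0.031777 + 0.011223 + 0.0094032 = 1.0524.
F = −kT ln Z = −0.147 × ln(1.0524) = −0.147 × 0.051073 = -0.00751 eV.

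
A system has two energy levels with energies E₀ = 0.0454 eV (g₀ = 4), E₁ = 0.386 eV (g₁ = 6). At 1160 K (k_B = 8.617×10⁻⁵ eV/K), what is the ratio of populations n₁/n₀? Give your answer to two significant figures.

0.050

k_BT = 8.617×10⁻⁵ × 1160 K = 0.09996 eV.
n₁/n₀ = (g₁/g₀) exp[−(E₁−E₀)/kT] = (6/4) × exp(−(0.3406 eV)/(0.09996 eV)) = (6/4) × exp(-3.407) = 0.050.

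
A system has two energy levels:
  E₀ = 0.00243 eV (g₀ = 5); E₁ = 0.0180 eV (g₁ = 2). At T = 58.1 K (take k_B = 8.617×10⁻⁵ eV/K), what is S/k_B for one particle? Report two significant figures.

k_BT = 8.617×10⁻⁵ × 58.1 K = 0.005006 eV.
Eᵢ/kT = 0.4854, 3.596.
Z = Σ gᵢe^(−Eᵢ/kT) = 5·e^(−0.4854) + 2·e^(−3.596) = 3.077 + 0.05487 = 3.132.
⟨E⟩ = Σ EᵢPᵢ = 0.002703 eV.
S/k_B = ln Z + ⟨E⟩/kT = ln(3.132) + 0.002703/0.005006 = 1.142 + 0.5400 = 1.7.

1.7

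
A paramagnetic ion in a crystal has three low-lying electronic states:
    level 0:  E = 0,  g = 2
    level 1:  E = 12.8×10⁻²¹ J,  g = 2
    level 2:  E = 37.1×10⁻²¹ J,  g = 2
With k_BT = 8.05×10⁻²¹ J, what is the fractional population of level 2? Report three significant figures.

Eᵢ/kT = 0, 1.5901, 4.6087.
Z = Σ gᵢe^(−Eᵢ/kT) = 2·e^(−0) + 2·e^(−1.5901) + 2·e^(−4.6087) = 2.0000 + 0.40781 + 0.019930 = 2.4277.
P₂ = g₂ e^(−E₂/kT) / Z = 0.019930/2.4277 = 0.00821.

0.00821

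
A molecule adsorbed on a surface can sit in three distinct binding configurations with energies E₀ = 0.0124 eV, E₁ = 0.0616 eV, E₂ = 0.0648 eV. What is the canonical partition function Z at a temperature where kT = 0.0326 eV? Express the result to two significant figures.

Z = 0.97

Eᵢ/kT = 0.3804, 1.890, 1.988.
Z = Σ e^(−Eᵢ/kT) = e^(−0.3804) + e^(−1.890) + e^(−1.988) = 0.6836 + 0.1511 + 0.1370 = 0.9717.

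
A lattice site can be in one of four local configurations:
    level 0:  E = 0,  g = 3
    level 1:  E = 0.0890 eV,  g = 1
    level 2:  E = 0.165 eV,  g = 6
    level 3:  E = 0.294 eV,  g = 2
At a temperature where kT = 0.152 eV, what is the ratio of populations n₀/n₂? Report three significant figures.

n₀/n₂ = (g₀/g₂) exp[−(E₀−E₂)/kT] = (3/6) × exp(−(-0.165 eV)/(0.152 eV)) = (3/6) × exp(1.0855) = 1.48.

1.48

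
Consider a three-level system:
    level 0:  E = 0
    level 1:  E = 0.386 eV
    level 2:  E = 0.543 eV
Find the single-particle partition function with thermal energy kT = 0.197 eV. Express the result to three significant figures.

Eᵢ/kT = 0, 1.9594, 2.7563.
Z = Σ e^(−Eᵢ/kT) = e^(−0) + e^(−1.9594) + e^(−2.7563) = 1.0000 + 0.14094 + 0.063526 = 1.2045.

Z = 1.20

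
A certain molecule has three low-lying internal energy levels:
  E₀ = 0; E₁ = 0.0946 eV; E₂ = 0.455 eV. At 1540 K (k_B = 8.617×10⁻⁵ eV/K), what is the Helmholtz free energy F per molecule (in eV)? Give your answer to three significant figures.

-0.0558 eV

k_BT = 8.617×10⁻⁵ × 1540 K = 0.13270 eV.
Eᵢ/kT = 0, 0.71289, 3.4288.
Z = Σ e^(−Eᵢ/kT) = e^(−0) + e^(−0.71289) + e^(−3.4288) = 1.0000 + 0.49023 + 0.032426 = 1.5227.
F = −kT ln Z = −0.13270 × ln(1.5227) = −0.13270 × 0.42049 = -0.0558 eV.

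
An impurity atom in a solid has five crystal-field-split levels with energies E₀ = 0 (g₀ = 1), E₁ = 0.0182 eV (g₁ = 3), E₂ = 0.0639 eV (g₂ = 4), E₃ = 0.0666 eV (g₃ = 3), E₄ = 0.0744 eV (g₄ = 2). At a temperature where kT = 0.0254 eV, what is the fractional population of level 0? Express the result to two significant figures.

0.32

Eᵢ/kT = 0, 0.7165, 2.516, 2.622, 2.929.
Z = Σ gᵢe^(−Eᵢ/kT) = 1·e^(−0) + 3·e^(−0.7165) + 4·e^(−2.516) + 3·e^(−2.622) + 2·e^(−2.929) = 1.000 + 1.465 + 0.3231 + 0.2180 + 0.1069 = 3.113.
P₀ = g₀ e^(−E₀/kT) / Z = 1.000/3.113 = 0.32.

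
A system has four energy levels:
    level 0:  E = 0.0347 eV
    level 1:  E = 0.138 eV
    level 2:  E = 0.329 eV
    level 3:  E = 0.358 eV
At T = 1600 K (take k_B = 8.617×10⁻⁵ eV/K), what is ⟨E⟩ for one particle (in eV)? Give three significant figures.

0.103 eV

k_BT = 8.617×10⁻⁵ × 1600 K = 0.13787 eV.
Eᵢ/kT = 0.25169, 1.0009, 2.3863, 2.5966.
Z = Σ e^(−Eᵢ/kT) = e^(−0.25169) + e^(−1.0009) + e^(−2.3863) + e^(−2.5966) = 0.77749 + 0.36755 + 0.091969 + 0.074527 = 1.3115.
⟨E⟩ = Σ Eᵢ e^(−Eᵢ/kT) / Z = (0.0347·0.77749 + 0.138·0.36755 + 0.329·0.091969 + 0.358·0.074527) / 1.3115 = 0.103 eV.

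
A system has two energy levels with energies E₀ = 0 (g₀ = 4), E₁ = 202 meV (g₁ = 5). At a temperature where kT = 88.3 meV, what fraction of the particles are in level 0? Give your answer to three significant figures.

Eᵢ/kT = 0, 2.2877.
Z = Σ gᵢe^(−Eᵢ/kT) = 4·e^(−0) + 5·e^(−2.2877) = 4.0000 + 0.50750 = 4.5075.
P₀ = g₀ e^(−E₀/kT) / Z = 4.0000/4.5075 = 0.887.

0.887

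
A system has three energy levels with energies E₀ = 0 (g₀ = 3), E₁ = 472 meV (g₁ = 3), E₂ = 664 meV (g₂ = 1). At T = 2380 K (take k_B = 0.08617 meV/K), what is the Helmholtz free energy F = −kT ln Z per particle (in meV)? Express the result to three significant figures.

k_BT = 0.08617 × 2380 K = 205.08 meV.
Eᵢ/kT = 0, 2.3015, 3.2378.
Z = Σ gᵢe^(−Eᵢ/kT) = 3·e^(−0) + 3·e^(−2.3015) + 1·e^(−3.2378) = 3.0000 + 0.30033 + 0.039250 = 3.3396.
F = −kT ln Z = −205.08 × ln(3.3396) = −205.08 × 1.2059 = -247 meV.

-247 meV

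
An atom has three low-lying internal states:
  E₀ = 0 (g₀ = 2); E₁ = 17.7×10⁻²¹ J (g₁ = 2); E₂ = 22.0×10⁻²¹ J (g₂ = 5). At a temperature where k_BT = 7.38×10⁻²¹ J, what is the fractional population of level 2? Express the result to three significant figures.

Eᵢ/kT = 0, 2.3984, 2.9810.
Z = Σ gᵢe^(−Eᵢ/kT) = 2·e^(−0) + 2·e^(−2.3984) + 5·e^(−2.9810) = 2.0000 + 0.18173 + 0.25371 = 2.4354.
P₂ = g₂ e^(−E₂/kT) / Z = 0.25371/2.4354 = 0.104.

0.104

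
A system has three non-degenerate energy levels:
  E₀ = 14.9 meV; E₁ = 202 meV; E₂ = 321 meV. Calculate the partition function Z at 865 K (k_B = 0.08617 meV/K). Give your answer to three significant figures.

k_BT = 0.08617 × 865 K = 74.537 meV.
Eᵢ/kT = 0.19990, 2.7101, 4.3066.
Z = Σ e^(−Eᵢ/kT) = e^(−0.19990) + e^(−2.7101) + e^(−4.3066) = 0.81881 + 0.066530 + 0.013479 = 0.89882.

Z = 0.899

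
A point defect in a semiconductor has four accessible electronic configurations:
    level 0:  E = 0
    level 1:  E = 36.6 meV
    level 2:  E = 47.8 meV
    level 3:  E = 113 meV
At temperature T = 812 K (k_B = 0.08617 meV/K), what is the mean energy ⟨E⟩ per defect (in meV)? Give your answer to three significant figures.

29.7 meV

k_BT = 0.08617 × 812 K = 69.970 meV.
Eᵢ/kT = 0, 0.52308, 0.68315, 1.6150.
Z = Σ e^(−Eᵢ/kT) = e^(−0) + e^(−0.52308) + e^(−0.68315) + e^(−1.6150) = 1.0000 + 0.59269 + 0.50502 + 0.19889 = 2.2966.
⟨E⟩ = Σ Eᵢ e^(−Eᵢ/kT) / Z = (0·1.0000 + 36.6·0.59269 + 47.8·0.50502 + 113·0.19889) / 2.2966 = 29.7 meV.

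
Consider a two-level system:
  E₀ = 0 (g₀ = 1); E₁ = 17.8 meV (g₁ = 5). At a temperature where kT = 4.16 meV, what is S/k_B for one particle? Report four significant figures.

0.3443

Eᵢ/kT = 0, 4.27885.
Z = Σ gᵢe^(−Eᵢ/kT) = 1·e^(−0) + 5·e^(−4.27885) = 1.00000 + 0.0692930 = 1.06929.
⟨E⟩ = Σ EᵢPᵢ = 1.15349 meV.
S/k_B = ln Z + ⟨E⟩/kT = ln(1.06929) + 1.15349/4.16 = 0.0669949 + 0.277281 = 0.3443.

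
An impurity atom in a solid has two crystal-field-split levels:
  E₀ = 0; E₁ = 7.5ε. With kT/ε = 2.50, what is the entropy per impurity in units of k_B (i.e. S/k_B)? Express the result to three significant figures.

0.191

Eᵢ/kT = 0, 3.0000.
Z = Σ e^(−Eᵢ/kT) = e^(−0) + e^(−3.0000) = 1.0000 + 0.049787 = 1.0498.
⟨E⟩ = Σ EᵢPᵢ = 0.35569 ε.
S/k_B = ln Z + ⟨E⟩/kT = ln(1.0498) + 0.35569/2.50 = 0.048600 + 0.14228 = 0.191.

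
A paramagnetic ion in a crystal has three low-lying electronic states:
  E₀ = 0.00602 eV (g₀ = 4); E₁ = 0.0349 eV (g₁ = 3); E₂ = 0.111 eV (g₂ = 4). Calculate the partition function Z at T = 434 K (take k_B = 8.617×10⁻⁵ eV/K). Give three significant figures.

Z = 4.79

k_BT = 8.617×10⁻⁵ × 434 K = 0.037398 eV.
Eᵢ/kT = 0.16097, 0.93320, 2.9681.
Z = Σ gᵢe^(−Eᵢ/kT) = 4·e^(−0.16097) + 3·e^(−0.93320) + 4·e^(−2.9681) = 3.4053 + 1.1799 + 0.20560 = 4.7908.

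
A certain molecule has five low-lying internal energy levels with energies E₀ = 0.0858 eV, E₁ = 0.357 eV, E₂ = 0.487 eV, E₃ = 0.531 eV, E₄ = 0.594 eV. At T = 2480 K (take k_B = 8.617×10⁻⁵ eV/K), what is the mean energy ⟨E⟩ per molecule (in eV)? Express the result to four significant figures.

k_BT = 8.617×10⁻⁵ × 2480 K = 0.213702 eV.
Eᵢ/kT = 0.401494, 1.67055, 2.27887, 2.48477, 2.77957.
Z = Σ e^(−Eᵢ/kT) = e^(−0.401494) + e^(−1.67055) + e^(−2.27887) + e^(−2.48477) + e^(−2.77957) = 0.669319 + 0.188144 + 0.102400 + 0.0833447 + 0.0620652 = 1.10527.
⟨E⟩ = Σ Eᵢ e^(−Eᵢ/kT) / Z = (0.0858·0.669319 + 0.357·0.188144 + 0.487·0.102400 + 0.531·0.0833447 + 0.594·0.0620652) / 1.10527 = 0.2312 eV.

0.2312 eV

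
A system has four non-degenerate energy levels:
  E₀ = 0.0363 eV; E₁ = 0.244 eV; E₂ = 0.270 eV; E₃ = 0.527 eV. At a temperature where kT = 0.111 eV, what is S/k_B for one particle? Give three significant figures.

0.717

Eᵢ/kT = 0.32703, 2.1982, 2.4324, 4.7477.
Z = Σ e^(−Eᵢ/kT) = e^(−0.32703) + e^(−2.1982) + e^(−2.4324) + e^(−4.7477) = 0.72106 + 0.11100 + 0.087826 + 0.0086716 = 0.92856.
⟨E⟩ = Σ EᵢPᵢ = 0.087815 eV.
S/k_B = ln Z + ⟨E⟩/kT = ln(0.92856) + 0.087815/0.111 = -0.074120 + 0.79113 = 0.717.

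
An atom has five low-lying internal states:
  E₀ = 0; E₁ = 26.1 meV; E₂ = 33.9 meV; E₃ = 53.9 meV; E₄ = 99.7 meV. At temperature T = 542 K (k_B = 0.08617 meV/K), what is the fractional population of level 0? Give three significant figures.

k_BT = 0.08617 × 542 K = 46.704 meV.
Eᵢ/kT = 0, 0.55884, 0.72585, 1.1541, 2.1347.
Z = Σ e^(−Eᵢ/kT) = e^(−0) + e^(−0.55884) + e^(−0.72585) + e^(−1.1541) + e^(−2.1347) = 1.0000 + 0.57187 + 0.48391 + 0.31534 + 0.11828 = 2.4894.
P₀ = e^(−E₀/kT) / Z = 1.0000/2.4894 = 0.402.

0.402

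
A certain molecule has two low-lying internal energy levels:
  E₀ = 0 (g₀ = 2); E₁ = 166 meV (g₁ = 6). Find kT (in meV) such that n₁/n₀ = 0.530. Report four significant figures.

95.76 meV

n₁/n₀ = (g₁/g₀) exp[−(E₁−E₀)/kT] = 0.530.
⇒ (E₁−E₀)/kT = ln((6/2)/0.530) = ln(5.66038) = 1.73349.
kT = 166 meV / 1.73349 = 95.76 meV.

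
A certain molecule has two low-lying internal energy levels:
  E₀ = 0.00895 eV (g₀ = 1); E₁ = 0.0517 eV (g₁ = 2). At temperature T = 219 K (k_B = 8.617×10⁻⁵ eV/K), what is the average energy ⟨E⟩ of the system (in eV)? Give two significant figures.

0.016 eV

k_BT = 8.617×10⁻⁵ × 219 K = 0.01887 eV.
Eᵢ/kT = 0.4743, 2.740.
Z = Σ gᵢe^(−Eᵢ/kT) = 1·e^(−0.4743) + 2·e^(−2.740) = 0.6223 + 0.1291 = 0.7514.
⟨E⟩ = Σ Eᵢ gᵢe^(−Eᵢ/kT) / Z = (0.00895·0.6223 + 0.0517·0.1291) / 0.7514 = 0.016 eV.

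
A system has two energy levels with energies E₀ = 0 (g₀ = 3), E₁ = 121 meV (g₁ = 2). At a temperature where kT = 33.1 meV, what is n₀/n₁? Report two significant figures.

n₀/n₁ = (g₀/g₁) exp[−(E₀−E₁)/kT] = (3/2) × exp(−(-121 meV)/(33.1 meV)) = (3/2) × exp(3.656) = 58.

58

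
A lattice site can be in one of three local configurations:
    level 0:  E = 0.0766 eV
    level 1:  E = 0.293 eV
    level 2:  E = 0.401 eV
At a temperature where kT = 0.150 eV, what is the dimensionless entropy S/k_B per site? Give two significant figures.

0.74

Eᵢ/kT = 0.5107, 1.953, 2.673.
Z = Σ e^(−Eᵢ/kT) = e^(−0.5107) + e^(−1.953) + e^(−2.673) = 0.6001 + 0.1418 + 0.06904 = 0.8109.
⟨E⟩ = Σ EᵢPᵢ = 0.1421 eV.
S/k_B = ln Z + ⟨E⟩/kT = ln(0.8109) + 0.1421/0.150 = -0.2096 + 0.9473 = 0.74.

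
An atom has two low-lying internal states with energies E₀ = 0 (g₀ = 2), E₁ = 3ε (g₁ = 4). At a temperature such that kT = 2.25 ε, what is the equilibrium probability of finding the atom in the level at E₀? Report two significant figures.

Eᵢ/kT = 0, 1.333.
Z = Σ gᵢe^(−Eᵢ/kT) = 2·e^(−0) + 4·e^(−1.333) = 2.000 + 1.055 = 3.055.
P₀ = g₀ e^(−E₀/kT) / Z = 2.000/3.055 = 0.65.

0.65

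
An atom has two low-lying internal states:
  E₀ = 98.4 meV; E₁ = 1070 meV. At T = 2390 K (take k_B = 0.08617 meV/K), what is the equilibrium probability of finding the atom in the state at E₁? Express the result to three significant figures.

0.00886

k_BT = 0.08617 × 2390 K = 205.95 meV.
Eᵢ/kT = 0.47779, 5.1954.
Z = Σ e^(−Eᵢ/kT) = e^(−0.47779) + e^(−5.1954) = 0.62015 + 0.0055420 = 0.62569.
P₁ = e^(−E₁/kT) / Z = 0.0055420/0.62569 = 0.00886.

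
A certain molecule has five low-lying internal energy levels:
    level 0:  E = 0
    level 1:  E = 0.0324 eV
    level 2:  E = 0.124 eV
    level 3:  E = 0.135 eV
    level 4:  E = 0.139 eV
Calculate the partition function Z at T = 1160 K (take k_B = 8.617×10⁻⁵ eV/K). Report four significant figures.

Z = 2.520

k_BT = 8.617×10⁻⁵ × 1160 K = 0.0999572 eV.
Eᵢ/kT = 0, 0.324139, 1.24053, 1.35058, 1.39060.
Z = Σ e^(−Eᵢ/kT) = e^(−0) + e^(−0.324139) + e^(−1.24053) + e^(−1.35058) + e^(−1.39060) = 1.00000 + 0.723150 + 0.289231 + 0.259090 + 0.248926 = 2.52040.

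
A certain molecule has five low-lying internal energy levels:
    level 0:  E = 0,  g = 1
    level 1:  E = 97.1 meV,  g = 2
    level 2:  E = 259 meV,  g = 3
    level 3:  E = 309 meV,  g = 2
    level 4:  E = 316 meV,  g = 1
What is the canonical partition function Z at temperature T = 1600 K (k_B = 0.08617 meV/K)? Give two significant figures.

Z = 2.8

k_BT = 0.08617 × 1600 K = 137.9 meV.
Eᵢ/kT = 0, 0.7041, 1.878, 2.241, 2.292.
Z = Σ gᵢe^(−Eᵢ/kT) = 1·e^(−0) + 2·e^(−0.7041) + 3·e^(−1.878) + 2·e^(−2.241) + 1·e^(−2.292) = 1.000 + 0.9891 + 0.4587 + 0.2127 + 0.1011 = 2.762.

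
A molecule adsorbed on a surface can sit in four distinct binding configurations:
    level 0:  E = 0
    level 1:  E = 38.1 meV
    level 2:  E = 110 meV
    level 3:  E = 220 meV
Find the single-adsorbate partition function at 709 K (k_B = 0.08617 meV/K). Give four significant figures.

k_BT = 0.08617 × 709 K = 61.0945 meV.
Eᵢ/kT = 0, 0.623624, 1.80049, 3.60098.
Z = Σ e^(−Eᵢ/kT) = e^(−0) + e^(−0.623624) + e^(−1.80049) + e^(−3.60098) = 1.00000 + 0.535998 + 0.165218 + 0.0272970 = 1.72851.

Z = 1.729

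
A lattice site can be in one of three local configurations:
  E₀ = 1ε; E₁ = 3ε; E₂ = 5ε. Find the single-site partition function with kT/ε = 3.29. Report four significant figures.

Z = 1.358

Eᵢ/kT = 0.303951, 0.911854, 1.51976.
Z = Σ e^(−Eᵢ/kT) = e^(−0.303951) + e^(−0.911854) + e^(−1.51976) = 0.737897 + 0.401779 + 0.218764 = 1.35844.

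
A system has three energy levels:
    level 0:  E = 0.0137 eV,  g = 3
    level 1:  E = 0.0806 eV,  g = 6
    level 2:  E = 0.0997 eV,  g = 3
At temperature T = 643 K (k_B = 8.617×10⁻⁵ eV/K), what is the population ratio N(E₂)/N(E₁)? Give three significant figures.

0.354

k_BT = 8.617×10⁻⁵ × 643 K = 0.055407 eV.
n₂/n₁ = (g₂/g₁) exp[−(E₂−E₁)/kT] = (3/6) × exp(−(0.0191 eV)/(0.055407 eV)) = (3/6) × exp(-0.34472) = 0.354.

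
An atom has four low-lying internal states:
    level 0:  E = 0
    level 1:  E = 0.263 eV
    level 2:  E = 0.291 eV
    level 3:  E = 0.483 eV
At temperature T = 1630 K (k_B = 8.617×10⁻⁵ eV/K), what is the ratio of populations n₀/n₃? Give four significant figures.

k_BT = 8.617×10⁻⁵ × 1630 K = 0.140457 eV.
n₀/n₃ = exp[−(E₀−E₃)/kT] = exp(−(-0.483 eV)/(0.140457 eV)) = exp(3.43877) = 31.15.

31.15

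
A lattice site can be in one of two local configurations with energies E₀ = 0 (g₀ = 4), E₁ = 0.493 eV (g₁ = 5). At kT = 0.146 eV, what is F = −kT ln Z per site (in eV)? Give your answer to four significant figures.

-0.2085 eV

Eᵢ/kT = 0, 3.37671.
Z = Σ gᵢe^(−Eᵢ/kT) = 4·e^(−0) + 5·e^(−3.37671) = 4.00000 + 0.170798 = 4.17080.
F = −kT ln Z = −0.146 × ln(4.17080) = −0.146 × 1.42811 = -0.2085 eV.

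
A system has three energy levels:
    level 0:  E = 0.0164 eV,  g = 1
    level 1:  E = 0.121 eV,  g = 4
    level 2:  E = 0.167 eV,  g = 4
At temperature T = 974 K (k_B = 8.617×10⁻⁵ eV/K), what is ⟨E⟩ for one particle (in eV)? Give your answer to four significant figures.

0.09471 eV

k_BT = 8.617×10⁻⁵ × 974 K = 0.0839296 eV.
Eᵢ/kT = 0.195402, 1.44168, 1.98976.
Z = Σ gᵢe^(−Eᵢ/kT) = 1·e^(−0.195402) + 4·e^(−1.44168) + 4·e^(−1.98976) = 0.822504 + 0.946120 + 0.546913 = 2.31554.
⟨E⟩ = Σ Eᵢ gᵢe^(−Eᵢ/kT) / Z = (0.0164·0.822504 + 0.121·0.946120 + 0.167·0.546913) / 2.31554 = 0.09471 eV.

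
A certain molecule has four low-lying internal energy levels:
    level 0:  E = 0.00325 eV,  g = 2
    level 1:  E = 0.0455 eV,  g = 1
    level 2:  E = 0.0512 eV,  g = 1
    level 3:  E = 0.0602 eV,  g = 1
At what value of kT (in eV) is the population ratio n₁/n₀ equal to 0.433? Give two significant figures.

0.29 eV

n₁/n₀ = (g₁/g₀) exp[−(E₁−E₀)/kT] = 0.433.
⇒ (E₁−E₀)/kT = ln((1/2)/0.433) = ln(1.155) = 0.1441.
kT = 0.04225 eV / 0.1441 = 0.29 eV.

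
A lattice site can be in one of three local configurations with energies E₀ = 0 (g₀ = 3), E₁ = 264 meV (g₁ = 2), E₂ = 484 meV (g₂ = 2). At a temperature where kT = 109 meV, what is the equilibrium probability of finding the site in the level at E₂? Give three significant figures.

Eᵢ/kT = 0, 2.4220, 4.4404.
Z = Σ gᵢe^(−Eᵢ/kT) = 3·e^(−0) + 2·e^(−2.4220) + 2·e^(−4.4404) = 3.0000 + 0.17749 + 0.023582 = 3.2011.
P₂ = g₂ e^(−E₂/kT) / Z = 0.023582/3.2011 = 0.00737.

0.00737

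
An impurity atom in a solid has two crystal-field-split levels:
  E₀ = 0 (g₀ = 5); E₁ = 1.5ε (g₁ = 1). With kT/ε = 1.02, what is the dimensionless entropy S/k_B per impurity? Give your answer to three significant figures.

Eᵢ/kT = 0, 1.4706.
Z = Σ gᵢe^(−Eᵢ/kT) = 5·e^(−0) + 1·e^(−1.4706) = 5.0000 + 0.22979 = 5.2298.
⟨E⟩ = Σ EᵢPᵢ = 0.065908 ε.
S/k_B = ln Z + ⟨E⟩/kT = ln(5.2298) + 0.065908/1.02 = 1.6544 + 0.064616 = 1.72.

1.72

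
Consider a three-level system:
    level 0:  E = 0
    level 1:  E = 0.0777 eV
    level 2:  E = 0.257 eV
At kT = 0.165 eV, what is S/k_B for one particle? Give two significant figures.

0.95

Eᵢ/kT = 0, 0.4709, 1.558.
Z = Σ e^(−Eᵢ/kT) = e^(−0) + e^(−0.4709) + e^(−1.558) = 1.000 + 0.6244 + 0.2106 = 1.835.
⟨E⟩ = Σ EᵢPᵢ = 0.05593 eV.
S/k_B = ln Z + ⟨E⟩/kT = ln(1.835) + 0.05593/0.165 = 0.6070 + 0.3390 = 0.95.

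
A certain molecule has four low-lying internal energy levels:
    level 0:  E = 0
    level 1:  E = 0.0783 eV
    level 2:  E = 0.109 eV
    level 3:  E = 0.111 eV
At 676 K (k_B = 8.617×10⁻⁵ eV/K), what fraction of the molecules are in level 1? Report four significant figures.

0.1668

k_BT = 8.617×10⁻⁵ × 676 K = 0.0582509 eV.
Eᵢ/kT = 0, 1.34419, 1.87122, 1.90555.
Z = Σ e^(−Eᵢ/kT) = e^(−0) + e^(−1.34419) + e^(−1.87122) + e^(−1.90555) = 1.00000 + 0.260751 + 0.153936 + 0.148741 = 1.56343.
P₁ = e^(−E₁/kT) / Z = 0.260751/1.56343 = 0.1668.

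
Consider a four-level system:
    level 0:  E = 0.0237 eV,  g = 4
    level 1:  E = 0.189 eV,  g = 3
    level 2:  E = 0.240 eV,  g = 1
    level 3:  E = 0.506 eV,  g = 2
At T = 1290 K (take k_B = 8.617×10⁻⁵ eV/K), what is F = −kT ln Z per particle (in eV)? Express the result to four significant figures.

-0.1518 eV

k_BT = 8.617×10⁻⁵ × 1290 K = 0.111159 eV.
Eᵢ/kT = 0.213208, 1.70027, 2.15907, 4.55204.
Z = Σ gᵢe^(−Eᵢ/kT) = 4·e^(−0.213208) + 3·e^(−1.70027) + 1·e^(−2.15907) + 2·e^(−4.55204) = 3.23195 + 0.547903 + 0.115432 + 0.0210913 = 3.91638.
F = −kT ln Z = −0.111159 × ln(3.91638) = −0.111159 × 1.36517 = -0.1518 eV.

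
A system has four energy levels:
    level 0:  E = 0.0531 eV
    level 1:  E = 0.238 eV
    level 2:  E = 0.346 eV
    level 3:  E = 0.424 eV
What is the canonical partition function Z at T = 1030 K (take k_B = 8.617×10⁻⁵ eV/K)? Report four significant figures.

k_BT = 8.617×10⁻⁵ × 1030 K = 0.0887551 eV.
Eᵢ/kT = 0.598275, 2.68154, 3.89837, 4.77719.
Z = Σ e^(−Eᵢ/kT) = e^(−0.598275) + e^(−2.68154) + e^(−3.89837) + e^(−4.77719) = 0.549759 + 0.0684576 + 0.0202749 + 0.00841962 = 0.646911.

Z = 0.6469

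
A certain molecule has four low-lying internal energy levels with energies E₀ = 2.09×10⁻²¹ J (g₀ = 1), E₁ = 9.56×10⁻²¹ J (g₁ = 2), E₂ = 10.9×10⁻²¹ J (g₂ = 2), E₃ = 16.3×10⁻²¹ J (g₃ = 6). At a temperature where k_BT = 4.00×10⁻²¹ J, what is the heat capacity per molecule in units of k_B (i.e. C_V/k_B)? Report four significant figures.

Eᵢ/kT = 0.522500, 2.39000, 2.72500, 4.07500.
Z = Σ gᵢe^(−Eᵢ/kT) = 1·e^(−0.522500) + 2·e^(−2.39000) + 2·e^(−2.72500) + 6·e^(−4.07500) = 0.593036 + 0.183259 + 0.131092 + 0.101953 = 1.00934.
⟨E⟩ = 6.02586, ⟨E²⟩ = 61.4283.
C_V/k_B = (⟨E²⟩ − ⟨E⟩²)/(kT)² = (61.4283 − 36.3110)/16.0000 = 1.570.

1.570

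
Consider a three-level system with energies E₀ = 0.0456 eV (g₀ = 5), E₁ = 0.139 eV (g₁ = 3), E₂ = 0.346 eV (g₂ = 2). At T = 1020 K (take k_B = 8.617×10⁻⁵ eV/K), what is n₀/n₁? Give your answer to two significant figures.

k_BT = 8.617×10⁻⁵ × 1020 K = 0.08789 eV.
n₀/n₁ = (g₀/g₁) exp[−(E₀−E₁)/kT] = (5/3) × exp(−(-0.0934 eV)/(0.08789 eV)) = (5/3) × exp(1.063) = 4.8.

4.8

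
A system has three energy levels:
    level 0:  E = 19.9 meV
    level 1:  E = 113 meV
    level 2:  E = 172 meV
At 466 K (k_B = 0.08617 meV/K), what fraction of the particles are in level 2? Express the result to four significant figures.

k_BT = 0.08617 × 466 K = 40.1552 meV.
Eᵢ/kT = 0.495577, 2.81408, 4.28338.
Z = Σ e^(−Eᵢ/kT) = e^(−0.495577) + e^(−2.81408) + e^(−4.28338) = 0.609219 + 0.0599599 + 0.0137960 = 0.682975.
P₂ = e^(−E₂/kT) / Z = 0.0137960/0.682975 = 0.02020.

0.02020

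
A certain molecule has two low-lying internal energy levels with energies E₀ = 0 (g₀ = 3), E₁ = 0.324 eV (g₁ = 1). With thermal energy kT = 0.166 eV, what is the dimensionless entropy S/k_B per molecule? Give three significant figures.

1.23

Eᵢ/kT = 0, 1.9518.
Z = Σ gᵢe^(−Eᵢ/kT) = 3·e^(−0) + 1·e^(−1.9518) = 3.0000 + 0.14202 = 3.1420.
⟨E⟩ = Σ EᵢPᵢ = 0.014645 eV.
S/k_B = ln Z + ⟨E⟩/kT = ln(3.1420) + 0.014645/0.166 = 1.1449 + 0.088223 = 1.23.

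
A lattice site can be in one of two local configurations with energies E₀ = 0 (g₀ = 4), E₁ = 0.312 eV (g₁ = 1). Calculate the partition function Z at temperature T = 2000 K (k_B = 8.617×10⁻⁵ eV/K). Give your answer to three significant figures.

Z = 4.16

k_BT = 8.617×10⁻⁵ × 2000 K = 0.17234 eV.
Eᵢ/kT = 0, 1.8104.
Z = Σ gᵢe^(−Eᵢ/kT) = 4·e^(−0) + 1·e^(−1.8104) = 4.0000 + 0.16359 = 4.1636.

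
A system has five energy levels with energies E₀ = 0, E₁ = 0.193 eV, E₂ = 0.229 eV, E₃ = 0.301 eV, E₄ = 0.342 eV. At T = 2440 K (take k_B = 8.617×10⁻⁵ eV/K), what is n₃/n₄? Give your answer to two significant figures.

1.2

k_BT = 8.617×10⁻⁵ × 2440 K = 0.2103 eV.
n₃/n₄ = exp[−(E₃−E₄)/kT] = exp(−(-0.041 eV)/(0.2103 eV)) = exp(0.1950) = 1.2.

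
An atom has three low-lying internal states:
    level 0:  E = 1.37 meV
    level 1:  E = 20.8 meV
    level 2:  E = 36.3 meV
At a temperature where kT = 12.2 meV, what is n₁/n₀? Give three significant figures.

0.203

n₁/n₀ = exp[−(E₁−E₀)/kT] = exp(−(19.43 meV)/(12.2 meV)) = exp(-1.5926) = 0.203.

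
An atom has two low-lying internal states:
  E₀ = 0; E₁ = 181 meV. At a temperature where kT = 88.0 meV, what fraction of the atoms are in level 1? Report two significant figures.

Eᵢ/kT = 0, 2.057.
Z = Σ e^(−Eᵢ/kT) = e^(−0) + e^(−2.057) = 1.000 + 0.1278 = 1.128.
P₁ = e^(−E₁/kT) / Z = 0.1278/1.128 = 0.11.

0.11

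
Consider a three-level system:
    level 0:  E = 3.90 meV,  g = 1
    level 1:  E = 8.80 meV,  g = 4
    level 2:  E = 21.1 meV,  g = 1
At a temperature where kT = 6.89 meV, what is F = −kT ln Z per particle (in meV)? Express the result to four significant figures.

-3.776 meV

Eᵢ/kT = 0.566038, 1.27721, 3.06241.
Z = Σ gᵢe^(−Eᵢ/kT) = 1·e^(−0.566038) + 4·e^(−1.27721) + 1·e^(−3.06241) = 0.567770 + 1.11526 + 0.0467748 = 1.72980.
F = −kT ln Z = −6.89 × ln(1.72980) = −6.89 × 0.548006 = -3.776 meV.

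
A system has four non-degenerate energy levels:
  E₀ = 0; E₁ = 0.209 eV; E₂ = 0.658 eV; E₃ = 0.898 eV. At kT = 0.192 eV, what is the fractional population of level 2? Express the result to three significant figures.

0.0236

Eᵢ/kT = 0, 1.0885, 3.4271, 4.6771.
Z = Σ e^(−Eᵢ/kT) = e^(−0) + e^(−1.0885) + e^(−3.4271) + e^(−4.6771) = 1.0000 + 0.33672 + 0.032481 + 0.0093060 = 1.3785.
P₂ = e^(−E₂/kT) / Z = 0.032481/1.3785 = 0.0236.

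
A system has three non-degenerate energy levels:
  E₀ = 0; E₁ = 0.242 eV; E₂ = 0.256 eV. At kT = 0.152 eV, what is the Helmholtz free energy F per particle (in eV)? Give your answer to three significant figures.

-0.0500 eV

Eᵢ/kT = 0, 1.5921, 1.6842.
Z = Σ e^(−Eᵢ/kT) = e^(−0) + e^(−1.5921) + e^(−1.6842) = 1.0000 + 0.20350 + 0.18559 = 1.3891.
F = −kT ln Z = −0.152 × ln(1.3891) = −0.152 × 0.32866 = -0.0500 eV.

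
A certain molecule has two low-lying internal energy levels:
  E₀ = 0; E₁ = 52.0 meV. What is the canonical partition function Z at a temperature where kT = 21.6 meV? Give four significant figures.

Eᵢ/kT = 0, 2.40741.
Z = Σ e^(−Eᵢ/kT) = e^(−0) + e^(−2.40741) = 1.00000 + 0.0900482 = 1.09005.

Z = 1.090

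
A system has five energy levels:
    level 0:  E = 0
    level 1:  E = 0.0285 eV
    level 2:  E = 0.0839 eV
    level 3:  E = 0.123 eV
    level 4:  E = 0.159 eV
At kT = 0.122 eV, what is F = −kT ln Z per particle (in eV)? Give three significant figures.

-0.131 eV

Eᵢ/kT = 0, 0.23361, 0.68770, 1.0082, 1.3033.
Z = Σ e^(−Eᵢ/kT) = e^(−0) + e^(−0.23361) + e^(−0.68770) + e^(−1.0082) + e^(−1.3033) = 1.0000 + 0.79167 + 0.50273 + 0.36488 + 0.27163 = 2.9309.
F = −kT ln Z = −0.122 × ln(2.9309) = −0.122 × 1.0753 = -0.131 eV.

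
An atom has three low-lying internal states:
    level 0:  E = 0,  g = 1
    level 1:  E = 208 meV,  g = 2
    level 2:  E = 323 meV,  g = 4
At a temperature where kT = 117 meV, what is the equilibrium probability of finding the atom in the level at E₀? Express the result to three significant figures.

0.629

Eᵢ/kT = 0, 1.7778, 2.7607.
Z = Σ gᵢe^(−Eᵢ/kT) = 1·e^(−0) + 2·e^(−1.7778) + 4·e^(−2.7607) = 1.0000 + 0.33802 + 0.25299 = 1.5910.
P₀ = g₀ e^(−E₀/kT) / Z = 1.0000/1.5910 = 0.629.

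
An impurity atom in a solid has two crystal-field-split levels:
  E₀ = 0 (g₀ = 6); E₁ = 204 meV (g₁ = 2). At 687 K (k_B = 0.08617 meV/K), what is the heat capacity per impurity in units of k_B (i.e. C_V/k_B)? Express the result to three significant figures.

0.124

k_BT = 0.08617 × 687 K = 59.199 meV.
Eᵢ/kT = 0, 3.4460.
Z = Σ gᵢe^(−Eᵢ/kT) = 6·e^(−0) + 2·e^(−3.4460) = 6.0000 + 0.063746 = 6.0637.
⟨E⟩ = 2.1446 meV, ⟨E²⟩ = 437.50 meV².
C_V/k_B = (⟨E²⟩ − ⟨E⟩²)/(kT)² = (437.50 − 4.5993)/3504.5 = 0.124.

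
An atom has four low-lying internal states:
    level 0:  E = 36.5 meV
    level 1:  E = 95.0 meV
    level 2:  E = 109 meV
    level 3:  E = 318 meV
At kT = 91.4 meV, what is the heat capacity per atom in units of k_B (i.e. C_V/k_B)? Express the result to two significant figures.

0.29

Eᵢ/kT = 0.3993, 1.039, 1.193, 3.479.
Z = Σ e^(−Eᵢ/kT) = e^(−0.3993) + e^(−1.039) + e^(−1.193) + e^(−3.479) = 0.6708 + 0.3538 + 0.3033 + 0.03084 = 1.359.
⟨E⟩ = 74.29 meV, ⟨E²⟩ = 7954 meV².
C_V/k_B = (⟨E²⟩ − ⟨E⟩²)/(kT)² = (7954 − 5519)/8354 = 0.29.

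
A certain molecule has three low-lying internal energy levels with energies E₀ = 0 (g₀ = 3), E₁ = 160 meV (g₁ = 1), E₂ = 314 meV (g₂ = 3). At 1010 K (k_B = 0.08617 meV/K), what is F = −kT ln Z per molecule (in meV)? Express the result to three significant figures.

-102 meV

k_BT = 0.08617 × 1010 K = 87.032 meV.
Eᵢ/kT = 0, 1.8384, 3.6079.
Z = Σ gᵢe^(−Eᵢ/kT) = 3·e^(−0) + 1·e^(−1.8384) + 3·e^(−3.6079) = 3.0000 + 0.15907 + 0.081326 = 3.2404.
F = −kT ln Z = −87.032 × ln(3.2404) = −87.032 × 1.1757 = -102 meV.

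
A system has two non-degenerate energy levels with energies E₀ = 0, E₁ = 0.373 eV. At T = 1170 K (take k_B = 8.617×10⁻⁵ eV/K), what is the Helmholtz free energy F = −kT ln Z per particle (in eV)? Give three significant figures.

k_BT = 8.617×10⁻⁵ × 1170 K = 0.10082 eV.
Eᵢ/kT = 0, 3.6997.
Z = Σ e^(−Eᵢ/kT) = e^(−0) + e^(−3.6997) = 1.0000 + 0.024731 = 1.0247.
F = −kT ln Z = −0.10082 × ln(1.0247) = −0.10082 × 0.024400 = -0.00246 eV.

-0.00246 eV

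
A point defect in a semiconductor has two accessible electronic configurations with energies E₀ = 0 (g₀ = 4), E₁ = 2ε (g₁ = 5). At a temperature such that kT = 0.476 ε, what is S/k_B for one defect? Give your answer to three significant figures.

Eᵢ/kT = 0, 4.2017.
Z = Σ gᵢe^(−Eᵢ/kT) = 4·e^(−0) + 5·e^(−4.2017) = 4.0000 + 0.074851 = 4.0749.
⟨E⟩ = Σ EᵢPᵢ = 0.036738 ε.
S/k_B = ln Z + ⟨E⟩/kT = ln(4.0749) + 0.036738/0.476 = 1.4048 + 0.077181 = 1.48.

1.48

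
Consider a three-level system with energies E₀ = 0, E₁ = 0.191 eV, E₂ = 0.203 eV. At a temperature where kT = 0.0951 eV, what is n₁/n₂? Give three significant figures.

1.13

n₁/n₂ = exp[−(E₁−E₂)/kT] = exp(−(-0.012 eV)/(0.0951 eV)) = exp(0.12618) = 1.13.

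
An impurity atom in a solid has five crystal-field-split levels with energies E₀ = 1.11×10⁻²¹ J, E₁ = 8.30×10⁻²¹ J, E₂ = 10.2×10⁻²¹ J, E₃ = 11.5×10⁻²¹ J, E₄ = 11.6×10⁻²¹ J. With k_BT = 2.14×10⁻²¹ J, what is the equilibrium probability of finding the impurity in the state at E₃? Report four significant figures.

0.007318

Eᵢ/kT = 0.518692, 3.87850, 4.76636, 5.37383, 5.42056.
Z = Σ e^(−Eᵢ/kT) = e^(−0.518692) + e^(−3.87850) + e^(−4.76636) + e^(−5.37383) + e^(−5.42056) = 0.595299 + 0.0206818 + 0.00851130 + 0.00463634 + 0.00442467 = 0.633553.
P₃ = e^(−E₃/kT) / Z = 0.00463634/0.633553 = 0.007318.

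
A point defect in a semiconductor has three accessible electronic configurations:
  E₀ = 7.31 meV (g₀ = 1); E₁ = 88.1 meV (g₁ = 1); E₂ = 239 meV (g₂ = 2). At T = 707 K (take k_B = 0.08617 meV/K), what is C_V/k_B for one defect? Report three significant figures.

k_BT = 0.08617 × 707 K = 60.922 meV.
Eᵢ/kT = 0.11999, 1.4461, 3.9230.
Z = Σ gᵢe^(−Eᵢ/kT) = 1·e^(−0.11999) + 1·e^(−1.4461) + 2·e^(−3.9230) = 0.88693 + 0.23549 + 0.039563 = 1.1620.
⟨E⟩ = 31.571 meV, ⟨E²⟩ = 3558.6 meV².
C_V/k_B = (⟨E²⟩ − ⟨E⟩²)/(kT)² = (3558.6 − 996.73)/3711.5 = 0.690.

0.690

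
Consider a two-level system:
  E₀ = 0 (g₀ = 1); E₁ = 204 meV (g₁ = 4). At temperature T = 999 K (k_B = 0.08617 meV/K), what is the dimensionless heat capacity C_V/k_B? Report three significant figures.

k_BT = 0.08617 × 999 K = 86.084 meV.
Eᵢ/kT = 0, 2.3698.
Z = Σ gᵢe^(−Eᵢ/kT) = 1·e^(−0) + 4·e^(−2.3698) = 1.0000 + 0.37400 = 1.3740.
⟨E⟩ = 55.528 meV, ⟨E²⟩ = 11328 meV².
C_V/k_B = (⟨E²⟩ − ⟨E⟩²)/(kT)² = (11328 − 3083.4)/7410.5 = 1.11.

1.11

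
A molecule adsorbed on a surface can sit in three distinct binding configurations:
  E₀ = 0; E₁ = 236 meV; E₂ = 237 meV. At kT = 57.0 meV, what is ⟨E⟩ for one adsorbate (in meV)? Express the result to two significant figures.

Eᵢ/kT = 0, 4.140, 4.158.
Z = Σ e^(−Eᵢ/kT) = e^(−0) + e^(−4.140) + e^(−4.158) = 1.000 + 0.01592 + 0.01564 = 1.032.
⟨E⟩ = Σ Eᵢ e^(−Eᵢ/kT) / Z = (0·1.000 + 236·0.01592 + 237·0.01564) / 1.032 = 7.2 meV.

7.2 meV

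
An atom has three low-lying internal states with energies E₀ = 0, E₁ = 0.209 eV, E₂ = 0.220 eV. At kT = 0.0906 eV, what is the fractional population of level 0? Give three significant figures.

Eᵢ/kT = 0, 2.3068, 2.4283.
Z = Σ e^(−Eᵢ/kT) = e^(−0) + e^(−2.3068) + e^(−2.4283) = 1.0000 + 0.099579 + 0.088187 = 1.1878.
P₀ = e^(−E₀/kT) / Z = 1.0000/1.1878 = 0.842.

0.842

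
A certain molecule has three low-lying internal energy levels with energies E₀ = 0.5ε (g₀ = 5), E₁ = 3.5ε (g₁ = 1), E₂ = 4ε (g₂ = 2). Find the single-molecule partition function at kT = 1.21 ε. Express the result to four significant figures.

Eᵢ/kT = 0.413223, 2.89256, 3.30579.
Z = Σ gᵢe^(−Eᵢ/kT) = 5·e^(−0.413223) + 1·e^(−2.89256) + 2·e^(−3.30579) = 3.30757 + 0.0554341 + 0.0733405 = 3.43634.

Z = 3.436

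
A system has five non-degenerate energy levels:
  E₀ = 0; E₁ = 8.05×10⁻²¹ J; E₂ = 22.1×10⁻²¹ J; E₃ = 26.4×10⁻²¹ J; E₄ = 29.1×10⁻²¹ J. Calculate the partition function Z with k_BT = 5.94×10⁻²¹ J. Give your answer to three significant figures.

Eᵢ/kT = 0, 1.3552, 3.7205, 4.4444, 4.8990.
Z = Σ e^(−Eᵢ/kT) = e^(−0) + e^(−1.3552) + e^(−3.7205) + e^(−4.4444) + e^(−4.8990) = 1.0000 + 0.25790 + 0.024222 + 0.011744 + 0.0074540 = 1.3013.

Z = 1.30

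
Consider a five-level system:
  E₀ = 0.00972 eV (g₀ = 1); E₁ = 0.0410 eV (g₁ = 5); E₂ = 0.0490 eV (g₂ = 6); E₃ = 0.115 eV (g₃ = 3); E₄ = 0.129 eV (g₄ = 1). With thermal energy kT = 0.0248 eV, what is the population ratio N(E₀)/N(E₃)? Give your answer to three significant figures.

23.3

n₀/n₃ = (g₀/g₃) exp[−(E₀−E₃)/kT] = (1/3) × exp(−(-0.10528 eV)/(0.0248 eV)) = (1/3) × exp(4.2452) = 23.3.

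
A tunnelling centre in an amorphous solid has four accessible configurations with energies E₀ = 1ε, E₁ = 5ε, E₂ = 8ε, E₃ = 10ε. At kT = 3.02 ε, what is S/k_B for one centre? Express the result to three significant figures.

Eᵢ/kT = 0.33113, 1.6556, 2.6490, 3.3113.
Z = Σ e^(−Eᵢ/kT) = e^(−0.33113) + e^(−1.6556) + e^(−2.6490) + e^(−3.3113) = 0.71811 + 0.19098 + 0.070722 + 0.036469 = 1.0163.
⟨E⟩ = Σ EᵢPᵢ = 2.5617 ε.
S/k_B = ln Z + ⟨E⟩/kT = ln(1.0163) + 2.5617/3.02 = 0.016169 + 0.84825 = 0.864.

0.864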